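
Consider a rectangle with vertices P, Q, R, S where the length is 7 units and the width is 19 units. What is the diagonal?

A rectangle's diagonal splits it into two right triangles, with the diagonal as the hypotenuse.
By the Pythagorean theorem, d^2 = 7^2 + 19^2 = 410.
Therefore d = sqrt(410).

sqrt(410)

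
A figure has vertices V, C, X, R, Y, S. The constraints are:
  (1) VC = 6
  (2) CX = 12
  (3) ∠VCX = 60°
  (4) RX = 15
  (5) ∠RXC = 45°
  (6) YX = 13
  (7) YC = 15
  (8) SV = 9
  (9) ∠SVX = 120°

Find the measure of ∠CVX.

Step 1: By the law of cosines on triangle VCX: VX² = 6² + 12² − 2·6·12·cos(60°) = 108, so VX = 6·√3.
Step 2: By the inverse law of cosines on triangle CVX: cos(∠CVX) = (6² + (6·√3)² − 12²) / (2·6·6·√3) = 0/124.71 = 0, so ∠CVX = 90°.

Therefore, the measure of angle ∠CVX = 90°.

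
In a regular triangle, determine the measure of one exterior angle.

Each exterior angle of a regular n-gon is 360 / n.
For n = 3: 360 / 3 = 120 degrees.

120 degrees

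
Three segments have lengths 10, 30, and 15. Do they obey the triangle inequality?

The longest side is 30. The other two sides sum to 10 + 15 = 25.
Since 25 ≤ 30, the two shorter sides cannot reach around to close the triangle.

No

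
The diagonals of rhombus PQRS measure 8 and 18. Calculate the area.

The diagonals of a rhombus divide it into four right triangles.
Each triangle has legs 8/ 2 = 4 and 18/2 = 9, so each has area (1/2)*4*9 = 18.
Four such triangles give total area = (d1 * d2) / 2 = 72.

72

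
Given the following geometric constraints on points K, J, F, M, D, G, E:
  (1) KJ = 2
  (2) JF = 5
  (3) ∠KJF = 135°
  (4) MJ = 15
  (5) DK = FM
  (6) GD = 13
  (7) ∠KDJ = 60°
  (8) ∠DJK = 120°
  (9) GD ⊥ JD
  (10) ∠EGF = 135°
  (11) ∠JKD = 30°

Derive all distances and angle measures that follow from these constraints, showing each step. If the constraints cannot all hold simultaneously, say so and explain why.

These constraints are not satisfiable: (7), (8) and (11) are the three interior angles of triangle KDJ, which must sum to 180°, but 60° + 120° + 30° = 210°. No planar figure meets all of them, so nothing further can be derived.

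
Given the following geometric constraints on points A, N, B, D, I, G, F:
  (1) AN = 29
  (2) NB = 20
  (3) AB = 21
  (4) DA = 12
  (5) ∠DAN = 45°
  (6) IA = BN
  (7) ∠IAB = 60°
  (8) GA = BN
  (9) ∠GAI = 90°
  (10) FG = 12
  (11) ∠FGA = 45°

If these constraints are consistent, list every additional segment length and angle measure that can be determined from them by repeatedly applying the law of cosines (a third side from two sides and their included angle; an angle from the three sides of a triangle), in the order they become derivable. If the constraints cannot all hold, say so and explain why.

The constraints are consistent. Derivable facts, in order:
After 1 step:
- AF ≈ 14.3
- BI ≈ 20.52
- IG = 20·√2
- ND ≈ 22.2
- ∠ABN = 90°
- ∠ANB = 46.4°
- ∠BAN = 43.6°
After 2 steps:
- ∠ABI = 57.58°
- ∠ADN = 112.53°
- ∠AFG = 98.61°
- ∠AGI = 45°
- ∠AIB = 62.42°
- ∠AIG = 45°
- ∠AND = 22.47°
- ∠FAG = 36.39°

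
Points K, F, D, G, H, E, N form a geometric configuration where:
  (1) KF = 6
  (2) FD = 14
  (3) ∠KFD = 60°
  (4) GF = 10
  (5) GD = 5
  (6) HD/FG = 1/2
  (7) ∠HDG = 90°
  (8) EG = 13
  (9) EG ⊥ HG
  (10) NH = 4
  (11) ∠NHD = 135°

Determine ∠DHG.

From the given relations: HD = 1/2·FG = 1/2·10 = 5.
Step 1: By the law of cosines on triangle HDG: HG² = 5² + 5² − 2·5·5·cos(90°) = 50, so HG = 5·√2.
Step 2: By the inverse law of cosines on triangle DHG: cos(∠DHG) = (5² + (5·√2)² − 5²) / (2·5·5·√2) = 50/70.71 = 0.7071, so ∠DHG = 45°.

Therefore, the measure of angle ∠DHG = 45°.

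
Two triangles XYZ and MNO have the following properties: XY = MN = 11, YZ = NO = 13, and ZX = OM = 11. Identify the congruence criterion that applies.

The given information matches SSS: All three pairs of corresponding sides are equal (Side-Side-Side).

SSS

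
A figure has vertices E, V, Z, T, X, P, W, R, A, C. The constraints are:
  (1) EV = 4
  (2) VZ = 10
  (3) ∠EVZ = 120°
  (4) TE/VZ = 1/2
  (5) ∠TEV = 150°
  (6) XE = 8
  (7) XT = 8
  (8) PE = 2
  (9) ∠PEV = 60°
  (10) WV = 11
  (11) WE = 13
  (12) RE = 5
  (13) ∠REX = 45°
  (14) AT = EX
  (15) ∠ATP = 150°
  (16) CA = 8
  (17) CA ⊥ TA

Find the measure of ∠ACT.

From the given relations: AT = EX = 8.
Step 1: By the law of cosines on triangle CAT: CT² = 8² + 8² − 2·8·8·cos(90°) = 128, so CT = 8·√2.
Step 2: By the inverse law of cosines on triangle ACT: cos(∠ACT) = (8² + (8·√2)² − 8²) / (2·8·8·√2) = 128/181.02 = 0.7071, so ∠ACT = 45°.

Therefore, the measure of angle ∠ACT = 45°.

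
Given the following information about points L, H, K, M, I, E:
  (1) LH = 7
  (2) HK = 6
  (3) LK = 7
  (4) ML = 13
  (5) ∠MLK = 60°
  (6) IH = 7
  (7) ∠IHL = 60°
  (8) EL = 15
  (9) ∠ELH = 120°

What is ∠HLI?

Step 1: By the law of cosines on triangle LHI: LI² = 7² + 7² − 2·7·7·cos(60°) = 49, so LI = 7.
Step 2: By the inverse law of cosines on triangle HLI: cos(∠HLI) = (7² + 7² − 7²) / (2·7·7) = 49/98 = 0.5, so ∠HLI = 60°.

Therefore, the measure of angle ∠HLI = 60°.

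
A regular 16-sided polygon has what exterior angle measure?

Each exterior angle of a regular n-gon is 360 / n.
For n = 16: 360 / 16 = 45/2 degrees.

45/2 degrees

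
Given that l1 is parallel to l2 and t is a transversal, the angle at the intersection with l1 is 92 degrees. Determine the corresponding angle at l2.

When a transversal crosses parallel lines, angles in the same position at each intersection are called corresponding angles.
These are always equal, so the answer is 92 degrees.

92 degrees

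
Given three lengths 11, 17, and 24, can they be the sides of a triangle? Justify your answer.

For three segments to close into a triangle, no single side can be as long as the other two combined.
The longest side is 24, and 11 + 17 = 28 > 24.
A triangle can be formed.

Yes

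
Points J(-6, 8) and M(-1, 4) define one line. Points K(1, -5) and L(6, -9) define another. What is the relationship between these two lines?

Slope of line 1: m1 = (4 - 8)/(-1 - -6) = -4/5 = -4/5
Slope of line 2: m2 = (-9 - -5)/(6 - 1) = -4/5 = -4/5
Since m1 = m2 = -4/5, the lines are parallel.

Parallel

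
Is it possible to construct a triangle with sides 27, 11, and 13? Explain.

Check the triangle inequality: 11 + 13 = 24 ≤ 27.
Since the sum of two sides does not exceed the third, no triangle can be formed.

No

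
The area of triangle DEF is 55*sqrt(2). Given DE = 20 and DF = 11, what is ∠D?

Area = (1/2) * a * b * sin(C)
sin(C) = 2 * Area / (a * b)
sin(C) = 2 * 55*sqrt(2) / (20 * 11)
sin(C) = sqrt(2)/2
C = arcsin(sqrt(2)/2) = 45°
Since sin(180° - C) = sin(C), the obtuse angle 135° gives the same area, so C = 45° or C = 135°.

45° or 135°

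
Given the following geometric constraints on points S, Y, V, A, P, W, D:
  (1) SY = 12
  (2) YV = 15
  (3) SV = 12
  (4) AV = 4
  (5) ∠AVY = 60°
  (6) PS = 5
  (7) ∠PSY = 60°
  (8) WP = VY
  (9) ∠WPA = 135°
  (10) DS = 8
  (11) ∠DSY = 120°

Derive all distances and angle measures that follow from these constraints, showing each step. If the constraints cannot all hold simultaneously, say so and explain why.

The constraints are consistent.

From the given relations:
  WP = VY = 15

Step 1: From YV = 15, VA = 4, and ∠YVA = 60°, by the law of cosines:
  YA² = YV² + VA² - 2·YV·VA·cos(60°) = 225 + 16 - 60 = 181
  YA = √181

Step 2: From YS = 12, SP = 5, and ∠YSP = 60°, by the law of cosines:
  YP² = YS² + SP² - 2·YS·SP·cos(60°) = 144 + 25 - 60 = 109
  YP = √109

Step 3: From YS = 12, SD = 8, and ∠YSD = 120°, by the law of cosines:
  YD² = YS² + SD² - 2·YS·SD·cos(120°) = 144 + 64 + 96 = 304
  YD = 4·√19

Step 4: From SV = 12, SY = 12, VY = 15, by the inverse law of cosines:
  cos(∠VSY) = (SV² + SY² - VY²) / (2·SV·SY)
  ∠VSY = 77.36°

Step 5: From YS = 12, YV = 15, SV = 12, by the inverse law of cosines:
  cos(∠SYV) = (YS² + YV² - SV²) / (2·YS·YV)
  ∠SYV = 51.32°

Step 6: From VS = 12, VY = 15, SY = 12, by the inverse law of cosines:
  cos(∠SVY) = (VS² + VY² - SY²) / (2·VS·VY)
  ∠SVY = 51.32°

Step 7: From YA = √181, YV = 15, AV = 4, by the inverse law of cosines:
  cos(∠AYV) = (YA² + YV² - AV²) / (2·YA·YV)
  ∠AYV = 14.92°

Step 8: From YD = 4·√19, YS = 12, DS = 8, by the inverse law of cosines:
  cos(∠DYS) = (YD² + YS² - DS²) / (2·YD·YS)
  ∠DYS = 23.41°

Step 9: From YP = √109, YS = 12, PS = 5, by the inverse law of cosines:
  cos(∠PYS) = (YP² + YS² - PS²) / (2·YP·YS)
  ∠PYS = 24.5°

Step 10: From AV = 4, AY = √181, VY = 15, by the inverse law of cosines:
  cos(∠VAY) = (AV² + AY² - VY²) / (2·AV·AY)
  ∠VAY = 105.08°

Step 11: From PS = 5, PY = √109, SY = 12, by the inverse law of cosines:
  cos(∠SPY) = (PS² + PY² - SY²) / (2·PS·PY)
  ∠SPY = 95.5°

Step 12: From DS = 8, DY = 4·√19, SY = 12, by the inverse law of cosines:
  cos(∠SDY) = (DS² + DY² - SY²) / (2·DS·DY)
  ∠SDY = 36.59°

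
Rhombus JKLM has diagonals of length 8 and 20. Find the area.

Area of a rhombus = (d1 * d2) / 2
Area = (8 * 20) / 2
Area = 160 / 2
Area = 80

80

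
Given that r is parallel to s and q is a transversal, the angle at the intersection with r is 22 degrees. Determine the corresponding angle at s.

Corresponding angles formed by parallel lines and a transversal are equal.
The given angle is 22 degrees.
The corresponding angle = 22 degrees.

22 degrees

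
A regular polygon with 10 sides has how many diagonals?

Each of the 10 vertices connects to 7 non-adjacent vertices via diagonals.
Total connections = 10 × 7 = 70, but each diagonal is counted twice.
Number of diagonals = 70 / 2 = 35.

35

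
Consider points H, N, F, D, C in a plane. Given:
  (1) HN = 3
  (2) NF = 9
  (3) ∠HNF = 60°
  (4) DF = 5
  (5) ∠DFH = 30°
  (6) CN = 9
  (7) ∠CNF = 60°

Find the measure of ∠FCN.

Step 1: By the law of cosines on triangle CNF: CF² = 9² + 9² − 2·9·9·cos(60°) = 81, so CF = 9.
Step 2: By the inverse law of cosines on triangle FCN: cos(∠FCN) = (9² + 9² − 9²) / (2·9·9) = 81/162 = 0.5, so ∠FCN = 60°.

Therefore, the measure of angle ∠FCN = 60°.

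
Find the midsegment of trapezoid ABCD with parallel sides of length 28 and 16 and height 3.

midsegment = (28 + 16) / 2 = 44 / 2 = 22

22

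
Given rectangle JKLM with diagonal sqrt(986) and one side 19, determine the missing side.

The diagonal of a rectangle forms a right triangle with the two sides.
Rearranging the Pythagorean theorem: missing side = sqrt(d^2 - known^2).
= sqrt(986 - 361) = sqrt(625) = 25.

25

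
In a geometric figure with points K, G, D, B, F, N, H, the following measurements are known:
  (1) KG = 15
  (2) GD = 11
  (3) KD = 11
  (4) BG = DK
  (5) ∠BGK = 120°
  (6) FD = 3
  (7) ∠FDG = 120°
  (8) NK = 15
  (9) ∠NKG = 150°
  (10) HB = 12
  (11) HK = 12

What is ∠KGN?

Step 1: By the law of cosines on triangle GKN: GN² = 15² + 15² − 2·15·15·cos(150°) = 839.71, so GN ≈ 28.98.
Step 2: By the inverse law of cosines on triangle KGN: cos(∠KGN) = (15² + 28.98² − 15²) / (2·15·28.98) = 839.71/869.33 = 0.9659, so ∠KGN = 15°.

Therefore, the measure of angle ∠KGN = 15°.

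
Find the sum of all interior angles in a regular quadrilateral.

The sum of interior angles of an n-sided polygon is (n - 2) * 180.
For n = 4: (4 - 2) * 180 = 2 * 180 = 360 degrees.

360 degrees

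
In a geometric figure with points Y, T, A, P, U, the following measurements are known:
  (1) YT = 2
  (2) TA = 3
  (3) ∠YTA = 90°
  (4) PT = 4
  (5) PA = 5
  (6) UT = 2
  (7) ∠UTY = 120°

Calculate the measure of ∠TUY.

Step 1: By the law of cosines on triangle UTY: UY² = 2² + 2² − 2·2·2·cos(120°) = 12, so UY = 2·√3.
Step 2: By the inverse law of cosines on triangle TUY: cos(∠TUY) = (2² + (2·√3)² − 2²) / (2·2·2·√3) = 12/13.86 = 0.866, so ∠TUY = 30°.

Therefore, the measure of angle ∠TUY = 30°.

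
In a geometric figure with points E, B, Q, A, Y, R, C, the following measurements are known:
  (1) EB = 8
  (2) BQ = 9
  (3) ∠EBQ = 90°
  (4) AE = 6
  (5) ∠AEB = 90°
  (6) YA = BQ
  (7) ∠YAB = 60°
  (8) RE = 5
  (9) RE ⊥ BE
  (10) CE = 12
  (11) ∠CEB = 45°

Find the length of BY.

From the given relations: YA = BQ = 9.
Step 1: By the law of cosines on triangle BEA: BA² = 8² + 6² − 2·8·6·cos(90°) = 100, so BA = 10.
Step 2: By the law of cosines on triangle BAY: BY² = 10² + 9² − 2·10·9·cos(60°) = 91, so BY = √91.

Therefore, the length of BY = √91.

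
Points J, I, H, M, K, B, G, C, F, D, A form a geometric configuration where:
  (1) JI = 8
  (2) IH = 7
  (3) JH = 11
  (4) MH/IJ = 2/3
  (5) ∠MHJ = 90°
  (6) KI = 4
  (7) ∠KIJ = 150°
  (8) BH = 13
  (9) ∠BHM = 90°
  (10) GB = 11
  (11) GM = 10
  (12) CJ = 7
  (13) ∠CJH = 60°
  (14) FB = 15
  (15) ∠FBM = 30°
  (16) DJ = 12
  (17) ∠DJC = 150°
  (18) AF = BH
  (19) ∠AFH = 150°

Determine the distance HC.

Step 1: By the law of cosines on triangle HJC: HC² = 11² + 7² − 2·11·7·cos(60°) = 93, so HC = √93.

Therefore, the length of HC = √93.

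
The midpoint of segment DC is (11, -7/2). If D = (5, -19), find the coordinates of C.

Using the midpoint formula: M = ((x1 + x2)/2, (y1 + y2)/2)
We know M = (11, -7/2) and D = (5, -19)
For x: 11 = (5 + x2)/2, so x2 = 2*11 - 5 = 17
For y: -7/2 = (-19 + y2)/2, so y2 = 2*-7/2 - -19 = 12
C = (17, 12)

(17, 12)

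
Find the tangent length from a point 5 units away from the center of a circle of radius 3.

The tangent, radius, and line from the external point to the center form a right triangle.
The right angle is where the tangent meets the radius.
By the Pythagorean theorem: tangent² + 3² = 5²
tangent² = 25 - 9 = 16
tangent = 4

4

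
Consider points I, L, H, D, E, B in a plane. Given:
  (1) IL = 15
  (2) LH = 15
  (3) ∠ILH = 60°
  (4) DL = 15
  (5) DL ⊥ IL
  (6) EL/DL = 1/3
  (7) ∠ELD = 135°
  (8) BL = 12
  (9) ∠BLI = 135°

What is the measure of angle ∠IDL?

Step 1: By the law of cosines on triangle DLI: DI² = 15² + 15² − 2·15·15·cos(90°) = 450, so DI = 15·√2.
Step 2: By the inverse law of cosines on triangle IDL: cos(∠IDL) = ((15·√2)² + 15² − 15²) / (2·15·√2·15) = 450/636.4 = 0.7071, so ∠IDL = 45°.

Therefore, the measure of angle ∠IDL = 45°.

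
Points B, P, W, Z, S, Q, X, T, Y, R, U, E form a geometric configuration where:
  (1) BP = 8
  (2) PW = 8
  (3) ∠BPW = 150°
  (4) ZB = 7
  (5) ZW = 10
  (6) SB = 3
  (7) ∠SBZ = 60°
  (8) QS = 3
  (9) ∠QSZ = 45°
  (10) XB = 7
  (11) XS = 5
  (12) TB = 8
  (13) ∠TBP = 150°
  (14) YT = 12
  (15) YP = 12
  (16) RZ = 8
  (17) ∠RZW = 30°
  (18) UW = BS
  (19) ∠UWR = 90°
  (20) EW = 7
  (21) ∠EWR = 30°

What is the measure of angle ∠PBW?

Step 1: By the law of cosines on triangle BPW: BW² = 8² + 8² − 2·8·8·cos(150°) = 238.85, so BW ≈ 15.45.
Step 2: By the inverse law of cosines on triangle PBW: cos(∠PBW) = (8² + 15.45² − 8²) / (2·8·15.45) = 238.85/247.28 = 0.9659, so ∠PBW = 15°.

Therefore, the measure of angle ∠PBW = 15°.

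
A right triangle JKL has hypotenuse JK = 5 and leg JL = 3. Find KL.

By the Pythagorean theorem: KL^2 = JK^2 - JL^2
KL^2 = 5^2 - 3^2 = 25 - 9 = 16
KL = sqrt(16) = 4

4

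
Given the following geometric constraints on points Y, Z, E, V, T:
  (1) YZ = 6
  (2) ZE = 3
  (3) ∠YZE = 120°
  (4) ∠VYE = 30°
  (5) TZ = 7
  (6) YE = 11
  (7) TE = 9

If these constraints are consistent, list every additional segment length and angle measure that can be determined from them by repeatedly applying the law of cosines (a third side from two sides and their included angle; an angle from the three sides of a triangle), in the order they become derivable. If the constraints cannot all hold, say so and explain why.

These constraints are not satisfiable: (1), (2) and (3) already determine YE: by the law of cosines YE² = 6² + 3² − 2·6·3·cos(120°) = 63, so YE = 3·√7, which contradicts (6) YE = 11. No planar figure meets all of them, so nothing further can be derived.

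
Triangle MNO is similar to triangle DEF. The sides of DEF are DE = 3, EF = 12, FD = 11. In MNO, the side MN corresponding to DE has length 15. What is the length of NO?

k = 15/3 = 5. NO = 5 * 12 = 60.

60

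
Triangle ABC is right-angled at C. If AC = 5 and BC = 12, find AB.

In a right triangle, the square of the hypotenuse equals the sum of the squares of the two legs.
The legs are 5 and 12, so the hypotenuse = sqrt(25 + 144) = sqrt(169) = 13.

13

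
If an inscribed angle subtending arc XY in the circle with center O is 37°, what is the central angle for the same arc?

The inscribed angle theorem states that a central angle is always twice any inscribed angle that subtends the same arc.
Since the inscribed angle is 37°, the central angle = 2 × 37° = 74°.

74°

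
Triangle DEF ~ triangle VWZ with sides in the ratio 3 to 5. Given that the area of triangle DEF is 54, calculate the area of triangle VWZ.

Area ratio = (3/5)^2 = 9/25. Area of VWZ = 54 * 25/9 = 150.

150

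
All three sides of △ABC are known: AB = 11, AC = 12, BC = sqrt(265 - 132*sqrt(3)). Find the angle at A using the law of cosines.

By the inverse law of cosines: cos(A) = (AB² + AC² - BC²) / (2 × AB × AC)
cos(A) = (11² + 12² - (sqrt(265 - 132*sqrt(3)))²) / (2 × 11 × 12)
cos(A) = (121 + 144 - (265 - 132*sqrt(3))) / 264
cos(A) = sqrt(3)/2
A = arccos(sqrt(3)/2) = 30°

30°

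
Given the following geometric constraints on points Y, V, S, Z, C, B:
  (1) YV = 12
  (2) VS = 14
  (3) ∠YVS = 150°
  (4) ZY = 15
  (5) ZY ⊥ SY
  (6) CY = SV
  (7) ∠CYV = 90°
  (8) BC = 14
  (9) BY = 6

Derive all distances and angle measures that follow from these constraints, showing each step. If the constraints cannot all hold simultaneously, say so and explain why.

The constraints are consistent.

From the given relations:
  CY = SV = 14

Step 1: From YV = 12, VS = 14, and ∠YVS = 150°, by the law of cosines:
  YS² = YV² + VS² - 2·YV·VS·cos(150°) = 144 + 196 + 291 = 631
  YS ≈ 25.12

Step 2: From VY = 12, YC = 14, and ∠VYC = 90°, by the law of cosines:
  VC² = VY² + YC² - 2·VY·YC·cos(90°) = 144 + 196 - 0 = 340
  VC = 2·√85

Step 3: From YB = 6, YC = 14, BC = 14, by the inverse law of cosines:
  cos(∠BYC) = (YB² + YC² - BC²) / (2·YB·YC)
  ∠BYC = 77.63°

Step 4: From CB = 14, CY = 14, BY = 6, by the inverse law of cosines:
  cos(∠BCY) = (CB² + CY² - BY²) / (2·CB·CY)
  ∠BCY = 24.75°

Step 5: From BC = 14, BY = 6, CY = 14, by the inverse law of cosines:
  cos(∠CBY) = (BC² + BY² - CY²) / (2·BC·BY)
  ∠CBY = 77.63°

Step 6: From SY = 25.12, YZ = 15, and ∠SYZ = 90°, by the law of cosines:
  SZ² = SY² + YZ² - 2·SY·YZ·cos(90°) = 631 + 225 - 0 = 856
  SZ ≈ 29.26

Step 7: From YS = 25.12, YV = 12, SV = 14, by the inverse law of cosines:
  cos(∠SYV) = (YS² + YV² - SV²) / (2·YS·YV)
  ∠SYV = 16.18°

Step 8: From VC = 2·√85, VY = 12, CY = 14, by the inverse law of cosines:
  cos(∠CVY) = (VC² + VY² - CY²) / (2·VC·VY)
  ∠CVY = 49.4°

Step 9: From SV = 14, SY = 25.12, VY = 12, by the inverse law of cosines:
  cos(∠VSY) = (SV² + SY² - VY²) / (2·SV·SY)
  ∠VSY = 13.82°

Step 10: From CV = 2·√85, CY = 14, VY = 12, by the inverse law of cosines:
  cos(∠VCY) = (CV² + CY² - VY²) / (2·CV·CY)
  ∠VCY = 40.6°

Step 11: From SY = 25.12, SZ = 29.26, YZ = 15, by the inverse law of cosines:
  cos(∠YSZ) = (SY² + SZ² - YZ²) / (2·SY·SZ)
  ∠YSZ = 30.84°

Step 12: From ZS = 29.26, ZY = 15, SY = 25.12, by the inverse law of cosines:
  cos(∠SZY) = (ZS² + ZY² - SY²) / (2·ZS·ZY)
  ∠SZY = 59.16°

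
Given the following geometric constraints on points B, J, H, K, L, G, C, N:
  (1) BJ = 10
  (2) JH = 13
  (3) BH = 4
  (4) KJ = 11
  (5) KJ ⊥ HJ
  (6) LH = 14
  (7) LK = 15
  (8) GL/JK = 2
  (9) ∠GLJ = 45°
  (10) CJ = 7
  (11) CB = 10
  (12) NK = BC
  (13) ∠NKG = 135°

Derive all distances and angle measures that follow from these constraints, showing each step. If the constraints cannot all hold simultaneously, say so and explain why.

The constraints are consistent.

From the given relations:
  GL = 2·JK = 2·11 = 22
  NK = BC = 10

Step 1: From HJ = 13, JK = 11, and ∠HJK = 90°, by the law of cosines:
  HK² = HJ² + JK² - 2·HJ·JK·cos(90°) = 169 + 121 - 0 = 290
  HK ≈ 17.03

Step 2: From BC = 10, BJ = 10, CJ = 7, by the inverse law of cosines:
  cos(∠CBJ) = (BC² + BJ² - CJ²) / (2·BC·BJ)
  ∠CBJ = 40.97°

Step 3: From BH = 4, BJ = 10, HJ = 13, by the inverse law of cosines:
  cos(∠HBJ) = (BH² + BJ² - HJ²) / (2·BH·BJ)
  ∠HBJ = 131.49°

Step 4: From JB = 10, JC = 7, BC = 10, by the inverse law of cosines:
  cos(∠BJC) = (JB² + JC² - BC²) / (2·JB·JC)
  ∠BJC = 69.51°

Step 5: From JB = 10, JH = 13, BH = 4, by the inverse law of cosines:
  cos(∠BJH) = (JB² + JH² - BH²) / (2·JB·JH)
  ∠BJH = 13.33°

Step 6: From HB = 4, HJ = 13, BJ = 10, by the inverse law of cosines:
  cos(∠BHJ) = (HB² + HJ² - BJ²) / (2·HB·HJ)
  ∠BHJ = 35.18°

Step 7: From CB = 10, CJ = 7, BJ = 10, by the inverse law of cosines:
  cos(∠BCJ) = (CB² + CJ² - BJ²) / (2·CB·CJ)
  ∠BCJ = 69.51°

Step 8: From HJ = 13, HK = 17.03, JK = 11, by the inverse law of cosines:
  cos(∠JHK) = (HJ² + HK² - JK²) / (2·HJ·HK)
  ∠JHK = 40.24°

Step 9: From HK = 17.03, HL = 14, KL = 15, by the inverse law of cosines:
  cos(∠KHL) = (HK² + HL² - KL²) / (2·HK·HL)
  ∠KHL = 56.81°

Step 10: From KH = 17.03, KJ = 11, HJ = 13, by the inverse law of cosines:
  cos(∠HKJ) = (KH² + KJ² - HJ²) / (2·KH·KJ)
  ∠HKJ = 49.76°

Step 11: From KH = 17.03, KL = 15, HL = 14, by the inverse law of cosines:
  cos(∠HKL) = (KH² + KL² - HL²) / (2·KH·KL)
  ∠HKL = 51.36°

Step 12: From LH = 14, LK = 15, HK = 17.03, by the inverse law of cosines:
  cos(∠HLK) = (LH² + LK² - HK²) / (2·LH·LK)
  ∠HLK = 71.83°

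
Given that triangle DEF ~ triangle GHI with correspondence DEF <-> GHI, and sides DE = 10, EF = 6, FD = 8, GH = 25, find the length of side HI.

k = 25/10 = 5/2. HI = 5/2 * 6 = 15.

15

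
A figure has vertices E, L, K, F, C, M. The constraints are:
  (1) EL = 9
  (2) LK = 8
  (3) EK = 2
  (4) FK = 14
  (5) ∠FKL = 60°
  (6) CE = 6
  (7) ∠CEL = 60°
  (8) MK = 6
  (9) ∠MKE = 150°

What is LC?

Step 1: By the law of cosines on triangle LEC: LC² = 9² + 6² − 2·9·6·cos(60°) = 63, so LC = 3·√7.

Therefore, the length of LC = 3·√7.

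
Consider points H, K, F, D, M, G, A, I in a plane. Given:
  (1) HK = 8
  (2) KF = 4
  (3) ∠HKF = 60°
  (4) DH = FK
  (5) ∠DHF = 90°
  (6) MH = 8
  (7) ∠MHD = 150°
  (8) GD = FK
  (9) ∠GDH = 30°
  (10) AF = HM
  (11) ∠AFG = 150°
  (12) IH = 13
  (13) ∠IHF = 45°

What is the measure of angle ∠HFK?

Step 1: By the law of cosines on triangle FKH: FH² = 4² + 8² − 2·4·8·cos(60°) = 48, so FH = 4·√3.
Step 2: By the inverse law of cosines on triangle HFK: cos(∠HFK) = ((4·√3)² + 4² − 8²) / (2·4·√3·4) = 0/55.43 = 0, so ∠HFK = 90°.

Therefore, the measure of angle ∠HFK = 90°.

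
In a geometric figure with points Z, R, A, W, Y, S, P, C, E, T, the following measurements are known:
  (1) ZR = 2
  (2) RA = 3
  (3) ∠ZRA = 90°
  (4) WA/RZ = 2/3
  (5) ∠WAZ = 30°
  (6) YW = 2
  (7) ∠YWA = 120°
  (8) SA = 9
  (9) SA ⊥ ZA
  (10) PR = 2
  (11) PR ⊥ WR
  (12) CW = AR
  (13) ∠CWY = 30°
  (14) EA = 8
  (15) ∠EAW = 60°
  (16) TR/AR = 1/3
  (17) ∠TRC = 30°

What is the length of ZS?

Step 1: By the law of cosines on triangle ZRA: ZA² = 2² + 3² − 2·2·3·cos(90°) = 13, so ZA = √13.
Step 2: By the law of cosines on triangle ZAS: ZS² = √13² + 9² − 2·√13·9·cos(90°) = 94, so ZS = √94.

Therefore, the length of ZS = √94.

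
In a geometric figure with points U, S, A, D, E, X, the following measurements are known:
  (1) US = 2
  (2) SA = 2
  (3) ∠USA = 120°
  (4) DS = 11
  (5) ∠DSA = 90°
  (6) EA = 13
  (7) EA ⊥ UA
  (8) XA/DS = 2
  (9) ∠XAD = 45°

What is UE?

Step 1: By the law of cosines on triangle USA: UA² = 2² + 2² − 2·2·2·cos(120°) = 12, so UA = 2·√3.
Step 2: By the law of cosines on triangle UAE: UE² = (2·√3)² + 13² − 2·2·√3·13·cos(90°) = 181, so UE = √181.

Therefore, the length of UE = √181.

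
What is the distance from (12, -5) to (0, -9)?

The horizontal distance is |0 - 12| = 12 and the vertical distance is |-9 - -5| = 4.
By the Pythagorean theorem, d = sqrt(12^2 + 4^2) = sqrt(160) = 4*sqrt(10).

4*sqrt(10)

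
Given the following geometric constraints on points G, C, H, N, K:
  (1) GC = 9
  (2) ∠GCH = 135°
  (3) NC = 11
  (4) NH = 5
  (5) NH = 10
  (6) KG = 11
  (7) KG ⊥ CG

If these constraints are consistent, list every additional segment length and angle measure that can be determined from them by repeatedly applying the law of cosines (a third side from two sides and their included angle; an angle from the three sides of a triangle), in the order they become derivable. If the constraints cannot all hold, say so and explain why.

These constraints are not satisfiable: (4) NH = 5 and (5) NH = 10 assign two different lengths to the same segment. No planar figure meets all of them, so nothing further can be derived.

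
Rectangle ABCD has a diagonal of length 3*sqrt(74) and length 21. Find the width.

b = sqrt(d^2 - a^2) = sqrt(666 - 441) = sqrt(225) = 15

15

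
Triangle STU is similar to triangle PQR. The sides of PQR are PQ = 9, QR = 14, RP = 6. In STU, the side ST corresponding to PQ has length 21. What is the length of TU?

k = 21/9 = 7/3. TU = 7/3 * 14 = 98/3.

98/3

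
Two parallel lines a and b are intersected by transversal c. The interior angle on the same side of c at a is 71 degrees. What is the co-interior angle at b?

Co-interior angles sum to 180: 180 - 71 = 109 degrees.

109 degrees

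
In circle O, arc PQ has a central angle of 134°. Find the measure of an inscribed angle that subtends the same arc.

Inscribed angle = 134° / 2 = 67° (inscribed angle theorem).

67°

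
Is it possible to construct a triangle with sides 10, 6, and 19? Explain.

The longest side is 19. The other two sides sum to 6 + 10 = 16.
Since 16 ≤ 19, the two shorter sides cannot reach around to close the triangle.

No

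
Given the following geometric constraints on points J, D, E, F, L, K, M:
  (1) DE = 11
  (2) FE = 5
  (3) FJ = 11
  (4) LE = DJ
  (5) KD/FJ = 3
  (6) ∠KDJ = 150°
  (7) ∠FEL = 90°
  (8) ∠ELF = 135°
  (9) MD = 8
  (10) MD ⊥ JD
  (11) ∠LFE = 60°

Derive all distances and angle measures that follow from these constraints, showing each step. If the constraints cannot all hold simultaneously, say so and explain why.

These constraints are not satisfiable: (7), (8) and (11) are the three interior angles of triangle FEL, which must sum to 180°, but 90° + 135° + 60° = 285°. No planar figure meets all of them, so nothing further can be derived.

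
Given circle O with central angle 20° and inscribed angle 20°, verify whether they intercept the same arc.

By the inscribed angle theorem, the inscribed angle for a central angle of 20° should be 20° / 2 = 10°.
The given inscribed angle is 20°, which does not equal 10°.
Therefore, no, they do not correspond to the same arc.

No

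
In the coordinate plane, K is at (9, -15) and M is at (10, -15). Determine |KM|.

The horizontal distance is |10 - 9| = 1 and the vertical distance is |-15 - -15| = 0.
By the Pythagorean theorem, d = sqrt(1^2 + 0^2) = sqrt(1) = 1.

1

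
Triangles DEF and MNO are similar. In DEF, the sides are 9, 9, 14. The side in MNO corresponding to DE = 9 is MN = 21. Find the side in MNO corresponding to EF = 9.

k = 21/9 = 7/3. NO = 7/3 * 9 = 21.

21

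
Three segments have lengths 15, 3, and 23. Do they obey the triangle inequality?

The longest side is 23. The other two sides sum to 3 + 15 = 18.
Since 18 ≤ 23, the two shorter sides cannot reach around to close the triangle.

No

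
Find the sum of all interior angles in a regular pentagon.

The sum of interior angles of an n-sided polygon is (n - 2) * 180.
For n = 5: (5 - 2) * 180 = 3 * 180 = 540 degrees.

540 degrees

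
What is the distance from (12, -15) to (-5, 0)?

d = sqrt((-17)^2 + (15)^2) = sqrt(514)

sqrt(514)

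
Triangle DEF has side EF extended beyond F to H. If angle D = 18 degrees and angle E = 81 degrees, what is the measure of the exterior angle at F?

By the exterior angle theorem, an exterior angle of a triangle equals the sum of the two remote interior angles.
Exterior angle = angle D + angle E
Exterior angle = 18 + 81 = 99 degrees

99 degrees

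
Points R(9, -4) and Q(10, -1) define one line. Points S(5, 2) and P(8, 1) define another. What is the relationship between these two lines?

Slope of line 1: m1 = (-1 - -4)/(10 - 9) = 3/1 = 3
Slope of line 2: m2 = (1 - 2)/(8 - 5) = -1/3 = -1/3
Two lines are perpendicular when the product of their slopes is -1 (negative reciprocals).
m1 * m2 = (3) * (-1/3) = -1, confirming perpendicularity.

Perpendicular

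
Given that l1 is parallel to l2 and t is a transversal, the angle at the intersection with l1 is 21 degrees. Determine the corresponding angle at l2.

When a transversal crosses parallel lines, angles in the same position at each intersection are called corresponding angles.
These are always equal, so the answer is 21 degrees.

21 degrees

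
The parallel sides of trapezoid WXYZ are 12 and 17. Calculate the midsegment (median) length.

The midsegment (median) of a trapezoid connects the midpoints of the non-parallel sides.
Its length is the average of the two bases: (12 + 17) / 2 = 29/2.

29/2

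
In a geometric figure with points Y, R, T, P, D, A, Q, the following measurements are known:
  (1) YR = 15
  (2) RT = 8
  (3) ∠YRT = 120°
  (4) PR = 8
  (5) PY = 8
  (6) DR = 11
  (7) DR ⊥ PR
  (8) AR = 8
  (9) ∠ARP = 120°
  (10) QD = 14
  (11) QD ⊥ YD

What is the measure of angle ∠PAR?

Step 1: By the law of cosines on triangle ARP: AP² = 8² + 8² − 2·8·8·cos(120°) = 192, so AP = 8·√3.
Step 2: By the inverse law of cosines on triangle PAR: cos(∠PAR) = ((8·√3)² + 8² − 8²) / (2·8·√3·8) = 192/221.7 = 0.866, so ∠PAR = 30°.

Therefore, the measure of angle ∠PAR = 30°.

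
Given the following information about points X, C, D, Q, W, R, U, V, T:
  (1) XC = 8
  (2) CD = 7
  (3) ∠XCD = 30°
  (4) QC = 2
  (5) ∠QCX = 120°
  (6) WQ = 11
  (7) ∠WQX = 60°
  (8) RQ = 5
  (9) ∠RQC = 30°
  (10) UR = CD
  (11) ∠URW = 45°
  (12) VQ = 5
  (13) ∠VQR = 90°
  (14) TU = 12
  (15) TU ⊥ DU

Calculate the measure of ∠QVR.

Step 1: By the law of cosines on triangle VQR: VR² = 5² + 5² − 2·5·5·cos(90°) = 50, so VR = 5·√2.
Step 2: By the inverse law of cosines on triangle QVR: cos(∠QVR) = (5² + (5·√2)² − 5²) / (2·5·5·√2) = 50/70.71 = 0.7071, so ∠QVR = 45°.

Therefore, the measure of angle ∠QVR = 45°.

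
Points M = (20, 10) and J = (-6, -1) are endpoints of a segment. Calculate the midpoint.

M = ((x₁ + x₂)/2, (y₁ + y₂)/2)
= ((20 + -6)/2, (10 + -1)/2)
= (14/2, 9/2) = (7, 9/2)

(7, 9/2)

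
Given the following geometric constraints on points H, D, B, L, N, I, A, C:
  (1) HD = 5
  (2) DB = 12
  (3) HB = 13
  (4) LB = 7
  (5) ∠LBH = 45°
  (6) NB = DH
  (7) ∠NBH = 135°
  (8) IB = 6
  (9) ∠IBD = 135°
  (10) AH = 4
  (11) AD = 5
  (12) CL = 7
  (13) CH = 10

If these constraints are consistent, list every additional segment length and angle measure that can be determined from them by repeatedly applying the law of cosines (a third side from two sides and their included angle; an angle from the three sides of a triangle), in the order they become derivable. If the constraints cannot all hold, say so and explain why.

The constraints are consistent. Derivable facts, in order:
After 1 step:
- DI ≈ 16.79
- HL ≈ 9.45
- HN ≈ 16.91
- ∠ADH = 47.16°
- ∠AHD = 66.42°
- ∠BDH = 90°
- ∠BHD = 67.38°
- ∠DAH = 66.42°
- ∠DBH = 22.62°
After 2 steps:
- ∠BDI = 14.64°
- ∠BHL = 31.59°
- ∠BHN = 12.07°
- ∠BID = 30.36°
- ∠BLH = 103.41°
- ∠BNH = 32.93°
- ∠CHL = 42.07°
- ∠CLH = 73.17°
- ∠HCL = 64.76°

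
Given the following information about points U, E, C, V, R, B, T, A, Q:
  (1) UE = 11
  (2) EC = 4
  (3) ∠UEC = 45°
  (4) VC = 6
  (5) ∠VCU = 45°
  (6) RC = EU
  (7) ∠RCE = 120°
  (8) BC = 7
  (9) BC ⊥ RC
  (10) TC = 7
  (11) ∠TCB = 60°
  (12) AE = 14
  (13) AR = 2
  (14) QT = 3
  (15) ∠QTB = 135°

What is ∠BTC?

Step 1: By the law of cosines on triangle TCB: TB² = 7² + 7² − 2·7·7·cos(60°) = 49, so TB = 7.
Step 2: By the inverse law of cosines on triangle BTC: cos(∠BTC) = (7² + 7² − 7²) / (2·7·7) = 49/98 = 0.5, so ∠BTC = 60°.

Therefore, the measure of angle ∠BTC = 60°.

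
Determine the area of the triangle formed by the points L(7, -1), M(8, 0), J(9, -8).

Using the Shoelace formula for a triangle:
Area = (1/2)|x0(y1 - y2) + x1(y2 - y0) + x2(y0 - y1)|
Area = (1/2)|7(0 - -8) + 8(-8 - -1) + 9(-1 - 0)|
Area = (1/2)|56 + -56 + -9|
Area = (1/2)|-9|
Area = (1/2)(9)
Area = 9/2

9/2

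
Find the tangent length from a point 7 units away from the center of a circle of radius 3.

tangent = √(d² - r²) = √(7² - 3²) = √(49 - 9) = √40 = 2*sqrt(10)

2*sqrt(10)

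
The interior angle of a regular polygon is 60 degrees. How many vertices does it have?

The exterior angle is the supplement of the interior angle: 180 - 60 = 120 degrees.
Since the exterior angles of any convex polygon sum to 360 degrees, the number of sides is 360 / 120 = 3.

3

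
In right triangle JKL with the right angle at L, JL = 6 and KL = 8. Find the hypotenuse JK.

By the Pythagorean theorem: JK^2 = JL^2 + KL^2
JK^2 = 6^2 + 8^2 = 36 + 64 = 100
JK = sqrt(100) = 10

10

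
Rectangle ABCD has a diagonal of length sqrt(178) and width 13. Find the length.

The diagonal of a rectangle forms a right triangle with the two sides.
Rearranging the Pythagorean theorem: missing side = sqrt(d^2 - known^2).
= sqrt(178 - 169) = sqrt(9) = 3.

3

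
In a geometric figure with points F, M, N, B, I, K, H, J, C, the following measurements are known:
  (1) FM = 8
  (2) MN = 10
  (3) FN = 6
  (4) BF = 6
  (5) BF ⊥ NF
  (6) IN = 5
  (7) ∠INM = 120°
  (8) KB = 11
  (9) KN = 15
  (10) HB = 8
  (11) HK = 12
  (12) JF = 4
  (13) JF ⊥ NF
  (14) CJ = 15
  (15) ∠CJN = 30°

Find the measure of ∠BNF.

Step 1: By the law of cosines on triangle NFB: NB² = 6² + 6² − 2·6·6·cos(90°) = 72, so NB = 6·√2.
Step 2: By the inverse law of cosines on triangle BNF: cos(∠BNF) = ((6·√2)² + 6² − 6²) / (2·6·√2·6) = 72/101.82 = 0.7071, so ∠BNF = 45°.

Therefore, the measure of angle ∠BNF = 45°.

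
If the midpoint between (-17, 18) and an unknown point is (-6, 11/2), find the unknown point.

Using the midpoint formula: M = ((x1 + x2)/2, (y1 + y2)/2)
We know M = (-6, 11/2) and D = (-17, 18)
For x: -6 = (-17 + x2)/2, so x2 = 2*-6 - -17 = 5
For y: 11/2 = (18 + y2)/2, so y2 = 2*11/2 - 18 = -7
B = (5, -7)

(5, -7)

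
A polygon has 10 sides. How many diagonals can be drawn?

Total line segments between 10 vertices = C(10,2) = 45.
Subtract the 10 sides: 45 - 10 = 35 diagonals.

35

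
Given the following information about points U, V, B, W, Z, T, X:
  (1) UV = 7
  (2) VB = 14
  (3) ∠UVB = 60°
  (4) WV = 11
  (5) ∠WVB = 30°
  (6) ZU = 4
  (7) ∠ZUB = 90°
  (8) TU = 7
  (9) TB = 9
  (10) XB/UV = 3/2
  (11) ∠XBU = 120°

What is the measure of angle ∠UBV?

Step 1: By the law of cosines on triangle BVU: BU² = 14² + 7² − 2·14·7·cos(60°) = 147, so BU = 7·√3.
Step 2: By the inverse law of cosines on triangle UBV: cos(∠UBV) = ((7·√3)² + 14² − 7²) / (2·7·√3·14) = 294/339.48 = 0.866, so ∠UBV = 30°.

Therefore, the measure of angle ∠UBV = 30°.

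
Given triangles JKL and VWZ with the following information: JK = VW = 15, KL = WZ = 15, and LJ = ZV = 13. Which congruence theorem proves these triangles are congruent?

The given information provides:
JK = VW = 15, KL = WZ = 15, and LJ = ZV = 13
This matches the SSS congruence theorem.
All three pairs of corresponding sides are equal (Side-Side-Side).

SSS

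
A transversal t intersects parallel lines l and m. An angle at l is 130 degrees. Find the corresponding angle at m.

Corresponding angles are equal: 130 degrees.

130 degrees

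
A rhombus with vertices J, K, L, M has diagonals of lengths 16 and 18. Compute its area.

Area = (16 * 18) / 2 = 288 / 2 = 144

144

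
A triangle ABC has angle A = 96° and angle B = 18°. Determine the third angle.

Let angle C = x. Then 96 + 18 + x = 180.
x = 180 - 114 = 66 degrees.

66 degrees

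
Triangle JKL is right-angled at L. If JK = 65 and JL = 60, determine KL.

Rearranging the Pythagorean theorem to solve for the unknown leg:
leg^2 = hypotenuse^2 - known_leg^2 = 4225 - 3600 = 625
leg = sqrt(625) = 25.

25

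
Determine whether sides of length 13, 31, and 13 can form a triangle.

The longest side is 31. The other two sides sum to 13 + 13 = 26.
Since 26 ≤ 31, the two shorter sides cannot reach around to close the triangle.

No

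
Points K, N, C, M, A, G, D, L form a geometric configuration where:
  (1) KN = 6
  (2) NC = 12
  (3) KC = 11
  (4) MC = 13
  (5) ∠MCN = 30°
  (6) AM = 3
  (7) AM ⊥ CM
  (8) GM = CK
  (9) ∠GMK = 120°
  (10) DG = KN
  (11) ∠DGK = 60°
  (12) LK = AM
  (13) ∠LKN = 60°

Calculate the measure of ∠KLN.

From the given relations: LK = AM = 3.
Step 1: By the law of cosines on triangle LKN: LN² = 3² + 6² − 2·3·6·cos(60°) = 27, so LN = 3·√3.
Step 2: By the inverse law of cosines on triangle KLN: cos(∠KLN) = (3² + (3·√3)² − 6²) / (2·3·3·√3) = 0/31.18 = 0, so ∠KLN = 90°.

Therefore, the measure of angle ∠KLN = 90°.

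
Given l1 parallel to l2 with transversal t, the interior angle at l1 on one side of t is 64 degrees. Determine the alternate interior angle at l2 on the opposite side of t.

Alternate interior angles are equal: 64 degrees.

64 degrees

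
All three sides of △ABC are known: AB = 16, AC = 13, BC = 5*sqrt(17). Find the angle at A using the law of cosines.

cos(A) = (16² + 13² - (5*sqrt(17))²) / (2 × 16 × 13) = 0, so A = arccos(0) = 90°.

90°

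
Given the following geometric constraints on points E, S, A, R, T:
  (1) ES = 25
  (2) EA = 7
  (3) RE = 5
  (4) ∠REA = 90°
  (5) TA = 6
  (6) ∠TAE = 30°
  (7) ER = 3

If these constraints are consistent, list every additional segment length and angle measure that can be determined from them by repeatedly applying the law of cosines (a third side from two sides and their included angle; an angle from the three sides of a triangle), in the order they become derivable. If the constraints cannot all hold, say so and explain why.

These constraints are not satisfiable: (3) RE = 5 and (7) ER = 3 assign two different lengths to the same segment. No planar figure meets all of them, so nothing further can be derived.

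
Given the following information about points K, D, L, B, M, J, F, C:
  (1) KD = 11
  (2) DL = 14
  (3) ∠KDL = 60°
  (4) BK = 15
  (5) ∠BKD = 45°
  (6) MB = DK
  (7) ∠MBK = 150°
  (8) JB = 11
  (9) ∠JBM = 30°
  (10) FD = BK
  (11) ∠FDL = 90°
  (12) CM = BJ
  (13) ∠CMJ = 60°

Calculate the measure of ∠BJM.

From the given relations: MB = DK = 11.
Step 1: By the law of cosines on triangle JBM: JM² = 11² + 11² − 2·11·11·cos(30°) = 32.42, so JM ≈ 5.69.
Step 2: By the inverse law of cosines on triangle BJM: cos(∠BJM) = (11² + 5.69² − 11²) / (2·11·5.69) = 32.42/125.27 = 0.2588, so ∠BJM = 75°.

Therefore, the measure of angle ∠BJM = 75°.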